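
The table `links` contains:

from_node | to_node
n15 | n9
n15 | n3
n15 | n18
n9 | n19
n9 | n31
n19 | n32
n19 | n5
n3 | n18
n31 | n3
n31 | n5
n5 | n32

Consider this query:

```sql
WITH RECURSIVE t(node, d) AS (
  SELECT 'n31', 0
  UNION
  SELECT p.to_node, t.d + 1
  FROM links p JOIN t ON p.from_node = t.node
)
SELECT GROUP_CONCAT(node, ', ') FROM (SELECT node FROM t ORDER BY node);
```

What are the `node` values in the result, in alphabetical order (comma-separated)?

n18, n3, n31, n32, n5

Base: (n31, d=0).
Iteration 1: edges from {n31} -> (n3, d=1), (n5, d=1).
Iteration 2: edges from {n3,n5} -> (n18, d=2), (n32, d=2).
Iteration 3: no outgoing edges from {n18,n32}; recursion stops.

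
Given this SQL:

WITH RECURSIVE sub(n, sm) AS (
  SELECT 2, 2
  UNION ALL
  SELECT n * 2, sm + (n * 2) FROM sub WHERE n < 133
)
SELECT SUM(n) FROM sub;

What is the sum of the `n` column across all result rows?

Base: n=2, sm=2.
Iteration 1: 2 < 133 holds -> n = 2 * 2 = 4, sm = 2 + 4 = 6.
Iteration 2: 4 < 133 holds -> n = 4 * 2 = 8, sm = 6 + 8 = 14.
Iteration 3: 8 < 133 holds -> n = 8 * 2 = 16, sm = 14 + 16 = 30.
Iteration 4: 16 < 133 holds -> n = 16 * 2 = 32, sm = 30 + 32 = 62.
Iteration 5: 32 < 133 holds -> n = 32 * 2 = 64, sm = 62 + 64 = 126.
Iteration 6: 64 < 133 holds -> n = 64 * 2 = 128, sm = 126 + 128 = 254.
Iteration 7: 128 < 133 holds -> n = 128 * 2 = 256, sm = 254 + 256 = 510.
Iteration 8: 256 < 133 fails; recursion stops.
SUM(n) = 2 + 4 + 8 + 16 + 32 + 64 + 128 + 256 = 510.

510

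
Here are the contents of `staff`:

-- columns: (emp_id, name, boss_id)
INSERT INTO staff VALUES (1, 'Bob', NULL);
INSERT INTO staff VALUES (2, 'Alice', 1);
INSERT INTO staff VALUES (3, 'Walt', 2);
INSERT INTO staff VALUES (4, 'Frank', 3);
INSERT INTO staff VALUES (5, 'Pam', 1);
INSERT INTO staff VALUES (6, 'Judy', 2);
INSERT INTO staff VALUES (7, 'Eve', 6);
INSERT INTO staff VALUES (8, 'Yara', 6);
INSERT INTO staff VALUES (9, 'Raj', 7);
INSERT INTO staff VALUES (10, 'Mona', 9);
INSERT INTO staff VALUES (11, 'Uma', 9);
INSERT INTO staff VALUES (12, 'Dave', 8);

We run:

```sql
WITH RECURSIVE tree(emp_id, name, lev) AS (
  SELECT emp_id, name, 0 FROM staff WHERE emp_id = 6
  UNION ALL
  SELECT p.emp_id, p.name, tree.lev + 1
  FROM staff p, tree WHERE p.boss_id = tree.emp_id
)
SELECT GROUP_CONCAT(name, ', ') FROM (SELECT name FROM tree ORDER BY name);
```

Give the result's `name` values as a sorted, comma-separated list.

Dave, Eve, Judy, Mona, Raj, Uma, Yara

Base: emp_id=6 (Judy) at lev 0.
Iteration 1: rows with boss_id in {6} -> Eve (id 7, lev 1), Yara (id 8, lev 1).
Iteration 2: rows with boss_id in {7,8} -> Raj (id 9, lev 2), Dave (id 12, lev 2).
Iteration 3: rows with boss_id in {9,12} -> Mona (id 10, lev 3), Uma (id 11, lev 3).
Iteration 4: no rows with boss_id in {10,11}; recursion stops.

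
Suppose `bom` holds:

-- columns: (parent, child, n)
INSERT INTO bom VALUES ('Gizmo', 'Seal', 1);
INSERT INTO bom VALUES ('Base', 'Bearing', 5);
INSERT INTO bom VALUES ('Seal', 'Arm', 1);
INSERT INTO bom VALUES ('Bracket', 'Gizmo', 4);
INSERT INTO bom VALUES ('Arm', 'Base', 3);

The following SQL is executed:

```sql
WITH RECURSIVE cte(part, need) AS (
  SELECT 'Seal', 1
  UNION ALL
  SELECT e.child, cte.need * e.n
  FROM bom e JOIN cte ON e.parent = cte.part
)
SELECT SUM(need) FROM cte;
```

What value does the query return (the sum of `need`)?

Base: (Seal, need=1).
Iteration 1: components of {Seal} -> Arm = 1*1 = 1.
Iteration 2: components of {Arm} -> Base = 1*3 = 3.
Iteration 3: components of {Base} -> Bearing = 3*5 = 15.
Iteration 4: no further components; recursion stops.
SUM(need) = 1 + 1 + 3 + 15 = 20.

20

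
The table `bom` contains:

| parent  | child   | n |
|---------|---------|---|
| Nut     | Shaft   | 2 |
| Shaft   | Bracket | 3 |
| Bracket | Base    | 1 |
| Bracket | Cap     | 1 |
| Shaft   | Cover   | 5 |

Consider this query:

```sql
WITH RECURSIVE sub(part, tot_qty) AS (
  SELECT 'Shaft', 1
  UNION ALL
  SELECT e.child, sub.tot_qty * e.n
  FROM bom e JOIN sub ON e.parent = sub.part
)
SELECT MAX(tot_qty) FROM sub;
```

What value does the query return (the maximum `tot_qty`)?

Base: (Shaft, tot_qty=1).
Iteration 1: components of {Shaft} -> Bracket = 1*3 = 3, Cover = 1*5 = 5.
Iteration 2: components of {Bracket,Cover} -> Base = 3*1 = 3, Cap = 3*1 = 3.
Iteration 3: no further components; recursion stops.
tot_qty values: 1, 3, 5, 3, 3; the maximum is 5.

5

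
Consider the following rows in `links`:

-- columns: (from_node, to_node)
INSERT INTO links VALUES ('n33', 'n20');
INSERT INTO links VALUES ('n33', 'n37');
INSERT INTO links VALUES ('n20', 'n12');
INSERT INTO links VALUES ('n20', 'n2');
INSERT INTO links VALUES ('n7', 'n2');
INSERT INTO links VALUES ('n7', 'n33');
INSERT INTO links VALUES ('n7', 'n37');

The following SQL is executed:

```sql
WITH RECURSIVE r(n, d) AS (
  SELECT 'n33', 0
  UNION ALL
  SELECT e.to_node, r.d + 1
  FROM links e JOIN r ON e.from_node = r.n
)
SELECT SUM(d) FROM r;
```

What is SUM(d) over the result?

6

Base: (n33, d=0).
Iteration 1: edges from {n33} -> (n20, d=1), (n37, d=1).
Iteration 2: edges from {n20,n37} -> (n12, d=2), (n2, d=2).
Iteration 3: no outgoing edges from {n12,n2}; recursion stops.
SUM(d) = 0 + 1 + 1 + 2 + 2 = 6.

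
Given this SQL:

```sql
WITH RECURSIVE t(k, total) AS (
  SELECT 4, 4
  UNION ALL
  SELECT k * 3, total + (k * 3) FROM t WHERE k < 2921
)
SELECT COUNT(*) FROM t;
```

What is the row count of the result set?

8

Base: k=4, total=4.
Iteration 1: 4 < 2921 holds -> k = 4 * 3 = 12, total = 4 + 12 = 16.
Iteration 2: 12 < 2921 holds -> k = 12 * 3 = 36, total = 16 + 36 = 52.
Iteration 3: 36 < 2921 holds -> k = 36 * 3 = 108, total = 52 + 108 = 160.
Iteration 4: 108 < 2921 holds -> k = 108 * 3 = 324, total = 160 + 324 = 484.
Iteration 5: 324 < 2921 holds -> k = 324 * 3 = 972, total = 484 + 972 = 1456.
Iteration 6: 972 < 2921 holds -> k = 972 * 3 = 2916, total = 1456 + 2916 = 4372.
Iteration 7: 2916 < 2921 holds -> k = 2916 * 3 = 8748, total = 4372 + 8748 = 13120.
Iteration 8: 8748 < 2921 fails; recursion stops.
Total rows emitted: 8.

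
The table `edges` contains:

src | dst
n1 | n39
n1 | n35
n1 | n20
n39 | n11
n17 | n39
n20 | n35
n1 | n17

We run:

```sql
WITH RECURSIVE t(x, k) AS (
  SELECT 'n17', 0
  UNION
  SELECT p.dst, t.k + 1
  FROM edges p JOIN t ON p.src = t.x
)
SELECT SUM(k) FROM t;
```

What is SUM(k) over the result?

3

Base: (n17, k=0).
Iteration 1: edges from {n17} -> (n39, k=1).
Iteration 2: edges from {n39} -> (n11, k=2).
Iteration 3: no outgoing edges from {n11}; recursion stops.
SUM(k) = 0 + 1 + 2 = 3.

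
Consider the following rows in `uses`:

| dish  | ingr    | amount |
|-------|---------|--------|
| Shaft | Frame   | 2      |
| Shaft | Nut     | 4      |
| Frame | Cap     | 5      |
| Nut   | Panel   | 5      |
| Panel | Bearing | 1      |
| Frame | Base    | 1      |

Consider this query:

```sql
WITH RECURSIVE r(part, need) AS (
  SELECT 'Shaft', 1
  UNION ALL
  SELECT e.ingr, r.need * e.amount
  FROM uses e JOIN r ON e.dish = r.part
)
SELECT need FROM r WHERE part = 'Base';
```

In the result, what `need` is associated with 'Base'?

2

Base: (Shaft, need=1).
Iteration 1: components of {Shaft} -> Frame = 1*2 = 2, Nut = 1*4 = 4.
Iteration 2: components of {Frame,Nut} -> Base = 2*1 = 2, Cap = 2*5 = 10, Panel = 4*5 = 20.
Iteration 3: components of {Base,Cap,Panel} -> Bearing = 20*1 = 20.
Iteration 4: no further components; recursion stops.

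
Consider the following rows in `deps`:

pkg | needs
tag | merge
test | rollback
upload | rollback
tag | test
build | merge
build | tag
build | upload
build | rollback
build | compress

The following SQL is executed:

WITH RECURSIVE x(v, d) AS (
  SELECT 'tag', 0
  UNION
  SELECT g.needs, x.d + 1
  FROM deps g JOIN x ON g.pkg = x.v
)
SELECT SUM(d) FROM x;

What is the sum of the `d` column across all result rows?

Base: (tag, d=0).
Iteration 1: edges from {tag} -> (merge, d=1), (test, d=1).
Iteration 2: edges from {merge,test} -> (rollback, d=2).
Iteration 3: no outgoing edges from {rollback}; recursion stops.
SUM(d) = 0 + 1 + 1 + 2 = 4.

4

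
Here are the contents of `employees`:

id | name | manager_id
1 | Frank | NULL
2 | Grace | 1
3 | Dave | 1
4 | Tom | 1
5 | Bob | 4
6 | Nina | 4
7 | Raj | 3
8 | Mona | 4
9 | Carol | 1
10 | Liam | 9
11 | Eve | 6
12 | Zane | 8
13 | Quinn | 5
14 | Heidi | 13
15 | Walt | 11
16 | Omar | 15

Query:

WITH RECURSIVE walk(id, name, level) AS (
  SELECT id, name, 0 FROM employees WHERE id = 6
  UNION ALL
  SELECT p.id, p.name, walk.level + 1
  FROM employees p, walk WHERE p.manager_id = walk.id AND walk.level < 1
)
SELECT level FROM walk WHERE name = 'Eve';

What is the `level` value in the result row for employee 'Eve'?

1

Base: id=6 (Nina) at level 0.
Iteration 1: rows with manager_id in {6} -> Eve (id 11, level 1).
Iteration 2: level < 1 fails for all current rows; recursion stops.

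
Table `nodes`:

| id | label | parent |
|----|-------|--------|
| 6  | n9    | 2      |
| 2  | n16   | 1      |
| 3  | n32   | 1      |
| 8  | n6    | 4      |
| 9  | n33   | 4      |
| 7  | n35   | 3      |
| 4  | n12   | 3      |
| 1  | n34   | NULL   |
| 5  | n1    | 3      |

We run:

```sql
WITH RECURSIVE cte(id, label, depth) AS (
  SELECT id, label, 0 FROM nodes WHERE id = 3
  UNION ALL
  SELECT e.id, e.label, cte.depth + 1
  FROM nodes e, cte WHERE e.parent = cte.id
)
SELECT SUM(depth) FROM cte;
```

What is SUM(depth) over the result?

Base: id=3 (n32) at depth 0.
Iteration 1: rows with parent in {3} -> n12 (id 4, depth 1), n1 (id 5, depth 1), n35 (id 7, depth 1).
Iteration 2: rows with parent in {4,5,7} -> n6 (id 8, depth 2), n33 (id 9, depth 2).
Iteration 3: no rows with parent in {8,9}; recursion stops.
SUM(depth) = 0 + 1 + 1 + 1 + 2 + 2 = 7.

7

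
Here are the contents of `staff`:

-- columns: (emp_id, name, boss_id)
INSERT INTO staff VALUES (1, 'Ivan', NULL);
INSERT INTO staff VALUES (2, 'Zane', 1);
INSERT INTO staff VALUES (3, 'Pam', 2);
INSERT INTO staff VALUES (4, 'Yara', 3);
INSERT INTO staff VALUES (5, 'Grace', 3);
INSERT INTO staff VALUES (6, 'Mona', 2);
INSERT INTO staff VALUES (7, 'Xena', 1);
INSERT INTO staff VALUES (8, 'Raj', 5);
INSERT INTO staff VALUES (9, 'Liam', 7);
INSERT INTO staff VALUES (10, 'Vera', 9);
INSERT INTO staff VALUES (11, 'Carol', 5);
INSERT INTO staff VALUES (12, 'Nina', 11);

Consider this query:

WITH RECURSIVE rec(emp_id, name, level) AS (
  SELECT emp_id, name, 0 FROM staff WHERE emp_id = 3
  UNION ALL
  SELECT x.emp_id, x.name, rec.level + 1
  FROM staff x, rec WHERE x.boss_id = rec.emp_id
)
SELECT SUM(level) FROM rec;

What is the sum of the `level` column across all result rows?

9

Base: emp_id=3 (Pam) at level 0.
Iteration 1: rows with boss_id in {3} -> Yara (id 4, level 1), Grace (id 5, level 1).
Iteration 2: rows with boss_id in {4,5} -> Raj (id 8, level 2), Carol (id 11, level 2).
Iteration 3: rows with boss_id in {8,11} -> Nina (id 12, level 3).
Iteration 4: no rows with boss_id in {12}; recursion stops.
SUM(level) = 0 + 1 + 1 + 2 + 2 + 3 = 9.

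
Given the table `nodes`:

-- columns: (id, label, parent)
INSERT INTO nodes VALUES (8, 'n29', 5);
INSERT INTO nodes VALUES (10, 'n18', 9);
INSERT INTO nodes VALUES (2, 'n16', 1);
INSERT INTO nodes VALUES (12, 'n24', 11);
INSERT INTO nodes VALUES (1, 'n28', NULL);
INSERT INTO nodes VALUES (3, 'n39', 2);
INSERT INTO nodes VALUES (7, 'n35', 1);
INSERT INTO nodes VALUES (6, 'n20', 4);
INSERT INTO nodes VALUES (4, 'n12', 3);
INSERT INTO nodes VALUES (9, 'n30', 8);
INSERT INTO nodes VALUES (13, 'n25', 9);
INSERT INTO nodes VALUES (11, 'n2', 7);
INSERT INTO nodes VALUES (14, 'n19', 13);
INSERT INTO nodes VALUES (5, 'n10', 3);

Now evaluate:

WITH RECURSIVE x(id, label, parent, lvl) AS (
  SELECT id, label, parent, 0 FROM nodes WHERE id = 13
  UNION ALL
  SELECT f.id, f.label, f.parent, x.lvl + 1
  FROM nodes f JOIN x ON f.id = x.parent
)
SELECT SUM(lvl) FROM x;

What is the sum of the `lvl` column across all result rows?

Base: id=13 (n25), parent=9, lvl 0.
Iteration 1: join on id=9 -> n30 (id 9, parent=8, lvl 1).
Iteration 2: join on id=8 -> n29 (id 8, parent=5, lvl 2).
Iteration 3: join on id=5 -> n10 (id 5, parent=3, lvl 3).
Iteration 4: join on id=3 -> n39 (id 3, parent=2, lvl 4).
Iteration 5: join on id=2 -> n16 (id 2, parent=1, lvl 5).
Iteration 6: join on id=1 -> n28 (id 1, parent=NULL, lvl 6).
Iteration 7: parent is NULL; no match; recursion stops.
SUM(lvl) = 0 + 1 + 2 + 3 + 4 + 5 + 6 = 21.

21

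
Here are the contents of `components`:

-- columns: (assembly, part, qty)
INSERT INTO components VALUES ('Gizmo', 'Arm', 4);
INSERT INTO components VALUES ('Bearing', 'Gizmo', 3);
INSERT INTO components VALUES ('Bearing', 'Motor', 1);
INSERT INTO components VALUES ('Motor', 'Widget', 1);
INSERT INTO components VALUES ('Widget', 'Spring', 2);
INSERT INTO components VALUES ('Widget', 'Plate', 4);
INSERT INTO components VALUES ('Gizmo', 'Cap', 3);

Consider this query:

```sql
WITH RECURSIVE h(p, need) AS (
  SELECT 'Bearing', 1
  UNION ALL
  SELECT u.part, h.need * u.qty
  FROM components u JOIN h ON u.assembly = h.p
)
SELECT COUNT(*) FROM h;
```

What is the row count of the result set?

Base: (Bearing, need=1).
Iteration 1: components of {Bearing} -> Gizmo = 1*3 = 3, Motor = 1*1 = 1.
Iteration 2: components of {Gizmo,Motor} -> Arm = 3*4 = 12, Cap = 3*3 = 9, Widget = 1*1 = 1.
Iteration 3: components of {Arm,Cap,Widget} -> Plate = 1*4 = 4, Spring = 1*2 = 2.
Iteration 4: no further components; recursion stops.
Total rows emitted: 8.

8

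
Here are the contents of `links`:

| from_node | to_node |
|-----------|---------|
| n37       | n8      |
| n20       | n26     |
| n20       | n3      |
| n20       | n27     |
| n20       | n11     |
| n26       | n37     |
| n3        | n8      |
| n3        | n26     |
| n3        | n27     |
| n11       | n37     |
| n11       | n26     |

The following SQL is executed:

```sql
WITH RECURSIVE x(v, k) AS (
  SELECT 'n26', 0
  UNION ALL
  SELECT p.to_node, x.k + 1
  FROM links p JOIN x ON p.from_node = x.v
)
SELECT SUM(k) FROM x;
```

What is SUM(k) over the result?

Base: (n26, k=0).
Iteration 1: edges from {n26} -> (n37, k=1).
Iteration 2: edges from {n37} -> (n8, k=2).
Iteration 3: no outgoing edges from {n8}; recursion stops.
SUM(k) = 0 + 1 + 2 = 3.

3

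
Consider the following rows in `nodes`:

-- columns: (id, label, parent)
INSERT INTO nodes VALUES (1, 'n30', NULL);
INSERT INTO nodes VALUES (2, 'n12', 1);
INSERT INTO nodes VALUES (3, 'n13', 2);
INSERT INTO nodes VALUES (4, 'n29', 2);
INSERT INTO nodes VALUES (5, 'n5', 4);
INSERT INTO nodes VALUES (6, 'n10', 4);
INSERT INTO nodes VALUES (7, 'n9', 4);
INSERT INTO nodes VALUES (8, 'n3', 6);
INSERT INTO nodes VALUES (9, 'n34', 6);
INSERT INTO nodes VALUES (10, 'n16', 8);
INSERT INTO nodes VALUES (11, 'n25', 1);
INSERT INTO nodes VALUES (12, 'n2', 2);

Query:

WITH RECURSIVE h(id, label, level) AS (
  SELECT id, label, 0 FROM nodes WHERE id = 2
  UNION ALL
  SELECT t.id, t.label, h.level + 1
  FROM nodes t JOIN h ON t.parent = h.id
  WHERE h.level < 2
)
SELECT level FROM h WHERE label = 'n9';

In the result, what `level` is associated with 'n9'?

2

Base: id=2 (n12) at level 0.
Iteration 1: rows with parent in {2} -> n13 (id 3, level 1), n29 (id 4, level 1), n2 (id 12, level 1).
Iteration 2: rows with parent in {3,4,12} -> n5 (id 5, level 2), n10 (id 6, level 2), n9 (id 7, level 2).
Iteration 3: level < 2 fails for all current rows; recursion stops.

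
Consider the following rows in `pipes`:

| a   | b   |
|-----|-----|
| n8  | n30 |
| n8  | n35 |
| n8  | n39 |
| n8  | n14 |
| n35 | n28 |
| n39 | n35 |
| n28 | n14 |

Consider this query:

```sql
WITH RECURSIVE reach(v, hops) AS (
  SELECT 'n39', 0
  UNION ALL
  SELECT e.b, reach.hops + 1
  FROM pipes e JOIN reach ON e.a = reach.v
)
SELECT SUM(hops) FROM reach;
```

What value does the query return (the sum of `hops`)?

Base: (n39, hops=0).
Iteration 1: edges from {n39} -> (n35, hops=1).
Iteration 2: edges from {n35} -> (n28, hops=2).
Iteration 3: edges from {n28} -> (n14, hops=3).
Iteration 4: no outgoing edges from {n14}; recursion stops.
SUM(hops) = 0 + 1 + 2 + 3 = 6.

6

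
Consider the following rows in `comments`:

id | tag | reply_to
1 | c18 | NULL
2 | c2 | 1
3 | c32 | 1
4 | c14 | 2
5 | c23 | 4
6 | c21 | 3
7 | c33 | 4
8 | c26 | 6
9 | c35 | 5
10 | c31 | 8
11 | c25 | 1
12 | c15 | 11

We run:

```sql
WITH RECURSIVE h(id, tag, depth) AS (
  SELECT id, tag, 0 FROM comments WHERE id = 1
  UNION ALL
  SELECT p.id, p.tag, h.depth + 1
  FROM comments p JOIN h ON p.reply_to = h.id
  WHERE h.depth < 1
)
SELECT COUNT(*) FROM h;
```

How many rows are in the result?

Base: id=1 (c18) at depth 0.
Iteration 1: rows with reply_to in {1} -> c2 (id 2, depth 1), c32 (id 3, depth 1), c25 (id 11, depth 1).
Iteration 2: depth < 1 fails for all current rows; recursion stops.
Total rows emitted: 4.

4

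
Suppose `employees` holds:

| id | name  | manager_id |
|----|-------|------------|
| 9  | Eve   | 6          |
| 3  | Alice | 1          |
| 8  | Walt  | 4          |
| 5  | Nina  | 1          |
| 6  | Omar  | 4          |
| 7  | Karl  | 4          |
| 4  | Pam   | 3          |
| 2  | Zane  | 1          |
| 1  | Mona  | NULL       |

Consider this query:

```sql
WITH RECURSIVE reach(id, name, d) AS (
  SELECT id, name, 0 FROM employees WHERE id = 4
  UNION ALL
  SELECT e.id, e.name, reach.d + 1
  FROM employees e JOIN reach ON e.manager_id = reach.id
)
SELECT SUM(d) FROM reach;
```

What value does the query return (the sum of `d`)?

5

Base: id=4 (Pam) at d 0.
Iteration 1: rows with manager_id in {4} -> Omar (id 6, d 1), Karl (id 7, d 1), Walt (id 8, d 1).
Iteration 2: rows with manager_id in {6,7,8} -> Eve (id 9, d 2).
Iteration 3: no rows with manager_id in {9}; recursion stops.
SUM(d) = 0 + 1 + 1 + 1 + 2 = 5.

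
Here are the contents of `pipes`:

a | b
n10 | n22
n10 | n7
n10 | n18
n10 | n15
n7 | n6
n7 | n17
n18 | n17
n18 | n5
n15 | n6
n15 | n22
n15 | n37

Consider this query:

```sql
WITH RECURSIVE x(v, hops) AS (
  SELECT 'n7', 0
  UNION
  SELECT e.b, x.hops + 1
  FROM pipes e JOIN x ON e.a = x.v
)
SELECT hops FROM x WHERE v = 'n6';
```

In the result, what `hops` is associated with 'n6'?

1

Base: (n7, hops=0).
Iteration 1: edges from {n7} -> (n17, hops=1), (n6, hops=1).
Iteration 2: no outgoing edges from {n17,n6}; recursion stops.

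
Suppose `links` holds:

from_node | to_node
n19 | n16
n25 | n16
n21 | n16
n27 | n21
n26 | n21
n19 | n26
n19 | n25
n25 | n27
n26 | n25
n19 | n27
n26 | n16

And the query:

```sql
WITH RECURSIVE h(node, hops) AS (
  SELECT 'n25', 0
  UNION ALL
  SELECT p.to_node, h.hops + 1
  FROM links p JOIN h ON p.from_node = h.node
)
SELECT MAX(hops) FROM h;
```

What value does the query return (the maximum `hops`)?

Base: (n25, hops=0).
Iteration 1: edges from {n25} -> (n16, hops=1), (n27, hops=1).
Iteration 2: edges from {n16,n27} -> (n21, hops=2).
Iteration 3: edges from {n21} -> (n16, hops=3).
Iteration 4: no outgoing edges from {n16}; recursion stops.
hops values: 0, 1, 1, 2, 3; the maximum is 3.

3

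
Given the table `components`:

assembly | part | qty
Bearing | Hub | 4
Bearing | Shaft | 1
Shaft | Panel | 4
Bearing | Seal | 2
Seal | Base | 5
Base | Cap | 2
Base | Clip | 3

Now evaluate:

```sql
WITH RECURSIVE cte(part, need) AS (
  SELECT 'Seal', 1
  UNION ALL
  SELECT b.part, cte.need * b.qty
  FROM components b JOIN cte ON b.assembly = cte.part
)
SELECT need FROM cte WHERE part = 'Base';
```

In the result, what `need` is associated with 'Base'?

5

Base: (Seal, need=1).
Iteration 1: components of {Seal} -> Base = 1*5 = 5.
Iteration 2: components of {Base} -> Cap = 5*2 = 10, Clip = 5*3 = 15.
Iteration 3: no further components; recursion stops.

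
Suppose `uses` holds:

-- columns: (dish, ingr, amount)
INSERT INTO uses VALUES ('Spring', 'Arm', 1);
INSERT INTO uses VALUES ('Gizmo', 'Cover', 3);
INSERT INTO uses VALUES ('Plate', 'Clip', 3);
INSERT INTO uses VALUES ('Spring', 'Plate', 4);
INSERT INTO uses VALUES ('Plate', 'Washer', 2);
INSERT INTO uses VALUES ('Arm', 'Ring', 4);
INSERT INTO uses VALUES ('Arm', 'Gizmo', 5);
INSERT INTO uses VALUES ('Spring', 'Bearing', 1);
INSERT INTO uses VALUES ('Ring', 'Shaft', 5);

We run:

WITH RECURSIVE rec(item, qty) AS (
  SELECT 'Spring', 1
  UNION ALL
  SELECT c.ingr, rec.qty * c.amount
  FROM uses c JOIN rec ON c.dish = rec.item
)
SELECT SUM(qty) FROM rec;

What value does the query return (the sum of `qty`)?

Base: (Spring, qty=1).
Iteration 1: components of {Spring} -> Arm = 1*1 = 1, Bearing = 1*1 = 1, Plate = 1*4 = 4.
Iteration 2: components of {Arm,Bearing,Plate} -> Clip = 4*3 = 12, Gizmo = 1*5 = 5, Ring = 1*4 = 4, Washer = 4*2 = 8.
Iteration 3: components of {Clip,Gizmo,Ring,Washer} -> Cover = 5*3 = 15, Shaft = 4*5 = 20.
Iteration 4: no further components; recursion stops.
SUM(qty) = 1 + 4 + 1 + 1 + 12 + 8 + 5 + 4 + 15 + 20 = 71.

71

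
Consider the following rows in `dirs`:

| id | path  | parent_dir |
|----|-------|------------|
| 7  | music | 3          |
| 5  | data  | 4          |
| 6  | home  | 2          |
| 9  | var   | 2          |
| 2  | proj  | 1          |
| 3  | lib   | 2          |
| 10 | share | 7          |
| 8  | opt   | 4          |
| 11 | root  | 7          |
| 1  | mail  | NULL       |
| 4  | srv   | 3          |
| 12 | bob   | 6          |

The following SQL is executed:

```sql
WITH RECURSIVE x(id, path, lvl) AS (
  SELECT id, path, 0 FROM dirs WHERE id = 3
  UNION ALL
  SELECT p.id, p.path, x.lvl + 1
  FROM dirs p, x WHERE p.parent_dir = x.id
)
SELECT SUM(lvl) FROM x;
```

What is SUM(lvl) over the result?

10

Base: id=3 (lib) at lvl 0.
Iteration 1: rows with parent_dir in {3} -> srv (id 4, lvl 1), music (id 7, lvl 1).
Iteration 2: rows with parent_dir in {4,7} -> data (id 5, lvl 2), opt (id 8, lvl 2), share (id 10, lvl 2), root (id 11, lvl 2).
Iteration 3: no rows with parent_dir in {5,8,10,11}; recursion stops.
SUM(lvl) = 0 + 1 + 1 + 2 + 2 + 2 + 2 = 10.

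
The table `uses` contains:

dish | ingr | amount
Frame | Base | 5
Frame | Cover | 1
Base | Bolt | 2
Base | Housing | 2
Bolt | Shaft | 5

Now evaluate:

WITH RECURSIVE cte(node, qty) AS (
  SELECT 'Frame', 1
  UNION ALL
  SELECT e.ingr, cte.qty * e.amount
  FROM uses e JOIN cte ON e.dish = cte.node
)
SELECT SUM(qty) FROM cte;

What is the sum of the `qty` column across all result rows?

77

Base: (Frame, qty=1).
Iteration 1: components of {Frame} -> Base = 1*5 = 5, Cover = 1*1 = 1.
Iteration 2: components of {Base,Cover} -> Bolt = 5*2 = 10, Housing = 5*2 = 10.
Iteration 3: components of {Bolt,Housing} -> Shaft = 10*5 = 50.
Iteration 4: no further components; recursion stops.
SUM(qty) = 1 + 5 + 1 + 10 + 10 + 50 = 77.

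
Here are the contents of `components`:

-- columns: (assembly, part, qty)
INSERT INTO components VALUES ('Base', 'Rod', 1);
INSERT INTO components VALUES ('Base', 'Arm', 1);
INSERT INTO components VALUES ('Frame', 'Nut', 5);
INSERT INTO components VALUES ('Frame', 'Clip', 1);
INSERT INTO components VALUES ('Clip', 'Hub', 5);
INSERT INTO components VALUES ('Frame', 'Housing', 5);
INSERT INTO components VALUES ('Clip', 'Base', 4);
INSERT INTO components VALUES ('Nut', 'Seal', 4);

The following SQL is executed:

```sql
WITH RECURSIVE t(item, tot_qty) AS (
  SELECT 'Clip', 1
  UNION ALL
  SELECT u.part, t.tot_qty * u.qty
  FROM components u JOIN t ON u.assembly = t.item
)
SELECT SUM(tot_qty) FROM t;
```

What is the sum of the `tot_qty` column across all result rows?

18

Base: (Clip, tot_qty=1).
Iteration 1: components of {Clip} -> Base = 1*4 = 4, Hub = 1*5 = 5.
Iteration 2: components of {Base,Hub} -> Arm = 4*1 = 4, Rod = 4*1 = 4.
Iteration 3: no further components; recursion stops.
SUM(tot_qty) = 1 + 5 + 4 + 4 + 4 = 18.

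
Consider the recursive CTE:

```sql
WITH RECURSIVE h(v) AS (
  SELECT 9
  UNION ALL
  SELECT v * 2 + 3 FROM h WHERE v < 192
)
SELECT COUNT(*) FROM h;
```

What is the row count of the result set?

6

Base: v=9.
Iteration 1: 9 < 192 holds -> v = 9 * 2 + 3 = 21.
Iteration 2: 21 < 192 holds -> v = 21 * 2 + 3 = 45.
Iteration 3: 45 < 192 holds -> v = 45 * 2 + 3 = 93.
Iteration 4: 93 < 192 holds -> v = 93 * 2 + 3 = 189.
Iteration 5: 189 < 192 holds -> v = 189 * 2 + 3 = 381.
Iteration 6: 381 < 192 fails; recursion stops.
Total rows emitted: 6.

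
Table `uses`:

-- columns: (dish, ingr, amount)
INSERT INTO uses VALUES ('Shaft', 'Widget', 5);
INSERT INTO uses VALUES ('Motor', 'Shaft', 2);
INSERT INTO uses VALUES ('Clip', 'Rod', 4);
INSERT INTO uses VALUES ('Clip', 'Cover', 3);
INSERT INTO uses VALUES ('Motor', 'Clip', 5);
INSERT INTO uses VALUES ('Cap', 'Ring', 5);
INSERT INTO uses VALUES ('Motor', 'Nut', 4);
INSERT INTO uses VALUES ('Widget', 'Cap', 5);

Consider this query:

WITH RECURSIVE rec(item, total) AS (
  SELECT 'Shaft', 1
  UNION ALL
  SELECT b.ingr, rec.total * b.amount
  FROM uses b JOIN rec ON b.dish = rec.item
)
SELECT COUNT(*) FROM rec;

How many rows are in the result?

4

Base: (Shaft, total=1).
Iteration 1: components of {Shaft} -> Widget = 1*5 = 5.
Iteration 2: components of {Widget} -> Cap = 5*5 = 25.
Iteration 3: components of {Cap} -> Ring = 25*5 = 125.
Iteration 4: no further components; recursion stops.
Total rows emitted: 4.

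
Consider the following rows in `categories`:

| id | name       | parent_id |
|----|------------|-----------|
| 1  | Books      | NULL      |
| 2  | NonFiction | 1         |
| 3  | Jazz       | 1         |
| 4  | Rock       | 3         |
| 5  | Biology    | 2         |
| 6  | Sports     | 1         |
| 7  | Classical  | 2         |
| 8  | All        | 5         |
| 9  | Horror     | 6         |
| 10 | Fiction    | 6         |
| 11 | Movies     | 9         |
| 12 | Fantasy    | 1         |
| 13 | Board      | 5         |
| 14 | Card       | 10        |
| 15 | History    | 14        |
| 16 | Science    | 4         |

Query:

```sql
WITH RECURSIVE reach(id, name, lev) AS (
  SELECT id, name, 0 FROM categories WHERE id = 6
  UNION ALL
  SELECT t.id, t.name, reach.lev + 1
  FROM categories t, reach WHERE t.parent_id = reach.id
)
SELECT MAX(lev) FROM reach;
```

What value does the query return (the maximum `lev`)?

Base: id=6 (Sports) at lev 0.
Iteration 1: rows with parent_id in {6} -> Horror (id 9, lev 1), Fiction (id 10, lev 1).
Iteration 2: rows with parent_id in {9,10} -> Movies (id 11, lev 2), Card (id 14, lev 2).
Iteration 3: rows with parent_id in {11,14} -> History (id 15, lev 3).
Iteration 4: no rows with parent_id in {15}; recursion stops.
lev values: 0, 1, 1, 2, 2, 3; the maximum is 3.

3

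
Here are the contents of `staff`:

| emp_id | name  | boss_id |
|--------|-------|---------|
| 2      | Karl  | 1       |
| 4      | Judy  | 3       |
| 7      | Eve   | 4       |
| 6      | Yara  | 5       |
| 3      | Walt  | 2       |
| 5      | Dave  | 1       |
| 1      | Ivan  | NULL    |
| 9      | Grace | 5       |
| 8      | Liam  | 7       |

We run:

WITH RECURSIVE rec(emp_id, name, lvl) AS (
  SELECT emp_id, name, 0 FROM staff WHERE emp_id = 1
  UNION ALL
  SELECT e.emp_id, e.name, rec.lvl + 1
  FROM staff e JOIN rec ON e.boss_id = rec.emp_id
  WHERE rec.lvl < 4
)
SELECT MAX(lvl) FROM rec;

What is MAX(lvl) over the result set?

4

Base: emp_id=1 (Ivan) at lvl 0.
Iteration 1: rows with boss_id in {1} -> Karl (id 2, lvl 1), Dave (id 5, lvl 1).
Iteration 2: rows with boss_id in {2,5} -> Walt (id 3, lvl 2), Yara (id 6, lvl 2), Grace (id 9, lvl 2).
Iteration 3: rows with boss_id in {3,6,9} -> Judy (id 4, lvl 3).
Iteration 4: rows with boss_id in {4} -> Eve (id 7, lvl 4).
Iteration 5: lvl < 4 fails for all current rows; recursion stops.
lvl values: 0, 1, 1, 2, 2, 2, 3, 4; the maximum is 4.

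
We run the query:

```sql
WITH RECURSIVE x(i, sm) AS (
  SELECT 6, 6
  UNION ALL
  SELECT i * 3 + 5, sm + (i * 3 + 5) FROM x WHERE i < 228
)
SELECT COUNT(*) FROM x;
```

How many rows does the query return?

5

Base: i=6, sm=6.
Iteration 1: 6 < 228 holds -> i = 6 * 3 + 5 = 23, sm = 6 + 23 = 29.
Iteration 2: 23 < 228 holds -> i = 23 * 3 + 5 = 74, sm = 29 + 74 = 103.
Iteration 3: 74 < 228 holds -> i = 74 * 3 + 5 = 227, sm = 103 + 227 = 330.
Iteration 4: 227 < 228 holds -> i = 227 * 3 + 5 = 686, sm = 330 + 686 = 1016.
Iteration 5: 686 < 228 fails; recursion stops.
Total rows emitted: 5.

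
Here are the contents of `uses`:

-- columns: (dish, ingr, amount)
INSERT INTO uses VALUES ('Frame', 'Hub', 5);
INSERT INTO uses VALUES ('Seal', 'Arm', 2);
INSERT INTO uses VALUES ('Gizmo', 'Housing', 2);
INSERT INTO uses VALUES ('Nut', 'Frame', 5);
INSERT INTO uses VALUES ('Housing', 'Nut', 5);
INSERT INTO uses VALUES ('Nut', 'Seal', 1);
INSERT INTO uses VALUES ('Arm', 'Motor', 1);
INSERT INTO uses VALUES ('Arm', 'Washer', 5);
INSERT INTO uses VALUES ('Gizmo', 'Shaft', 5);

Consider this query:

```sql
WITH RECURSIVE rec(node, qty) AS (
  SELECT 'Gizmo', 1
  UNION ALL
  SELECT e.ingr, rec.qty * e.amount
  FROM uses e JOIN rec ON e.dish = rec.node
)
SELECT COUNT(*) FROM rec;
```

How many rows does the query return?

Base: (Gizmo, qty=1).
Iteration 1: components of {Gizmo} -> Housing = 1*2 = 2, Shaft = 1*5 = 5.
Iteration 2: components of {Housing,Shaft} -> Nut = 2*5 = 10.
Iteration 3: components of {Nut} -> Frame = 10*5 = 50, Seal = 10*1 = 10.
Iteration 4: components of {Frame,Seal} -> Arm = 10*2 = 20, Hub = 50*5 = 250.
Iteration 5: components of {Arm,Hub} -> Motor = 20*1 = 20, Washer = 20*5 = 100.
Iteration 6: no further components; recursion stops.
Total rows emitted: 10.

10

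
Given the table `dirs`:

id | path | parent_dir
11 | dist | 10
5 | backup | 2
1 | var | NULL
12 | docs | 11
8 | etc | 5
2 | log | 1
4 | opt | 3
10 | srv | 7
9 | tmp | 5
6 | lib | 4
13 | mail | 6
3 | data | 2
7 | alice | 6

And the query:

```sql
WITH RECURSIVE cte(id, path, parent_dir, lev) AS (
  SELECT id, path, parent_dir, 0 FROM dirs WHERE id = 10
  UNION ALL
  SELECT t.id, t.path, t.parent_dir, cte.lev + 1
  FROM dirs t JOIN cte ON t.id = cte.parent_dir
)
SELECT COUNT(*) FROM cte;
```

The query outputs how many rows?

7

Base: id=10 (srv), parent_dir=7, lev 0.
Iteration 1: join on id=7 -> alice (id 7, parent_dir=6, lev 1).
Iteration 2: join on id=6 -> lib (id 6, parent_dir=4, lev 2).
Iteration 3: join on id=4 -> opt (id 4, parent_dir=3, lev 3).
Iteration 4: join on id=3 -> data (id 3, parent_dir=2, lev 4).
Iteration 5: join on id=2 -> log (id 2, parent_dir=1, lev 5).
Iteration 6: join on id=1 -> var (id 1, parent_dir=NULL, lev 6).
Iteration 7: parent_dir is NULL; no match; recursion stops.
Total rows emitted: 7.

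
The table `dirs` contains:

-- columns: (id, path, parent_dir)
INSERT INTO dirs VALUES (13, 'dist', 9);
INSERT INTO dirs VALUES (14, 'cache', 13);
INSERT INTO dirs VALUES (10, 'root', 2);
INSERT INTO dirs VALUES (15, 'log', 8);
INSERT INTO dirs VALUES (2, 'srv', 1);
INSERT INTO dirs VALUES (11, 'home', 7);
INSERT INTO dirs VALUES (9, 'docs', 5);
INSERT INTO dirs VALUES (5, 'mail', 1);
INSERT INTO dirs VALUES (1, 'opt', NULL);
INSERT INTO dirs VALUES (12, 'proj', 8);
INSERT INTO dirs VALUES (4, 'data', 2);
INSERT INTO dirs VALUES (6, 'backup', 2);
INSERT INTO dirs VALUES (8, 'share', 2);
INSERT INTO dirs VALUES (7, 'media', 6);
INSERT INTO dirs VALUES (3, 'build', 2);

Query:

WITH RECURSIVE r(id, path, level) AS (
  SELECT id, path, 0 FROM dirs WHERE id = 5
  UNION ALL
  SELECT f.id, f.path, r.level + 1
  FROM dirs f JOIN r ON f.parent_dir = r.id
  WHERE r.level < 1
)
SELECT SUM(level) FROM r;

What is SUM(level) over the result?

1

Base: id=5 (mail) at level 0.
Iteration 1: rows with parent_dir in {5} -> docs (id 9, level 1).
Iteration 2: level < 1 fails for all current rows; recursion stops.
SUM(level) = 0 + 1 = 1.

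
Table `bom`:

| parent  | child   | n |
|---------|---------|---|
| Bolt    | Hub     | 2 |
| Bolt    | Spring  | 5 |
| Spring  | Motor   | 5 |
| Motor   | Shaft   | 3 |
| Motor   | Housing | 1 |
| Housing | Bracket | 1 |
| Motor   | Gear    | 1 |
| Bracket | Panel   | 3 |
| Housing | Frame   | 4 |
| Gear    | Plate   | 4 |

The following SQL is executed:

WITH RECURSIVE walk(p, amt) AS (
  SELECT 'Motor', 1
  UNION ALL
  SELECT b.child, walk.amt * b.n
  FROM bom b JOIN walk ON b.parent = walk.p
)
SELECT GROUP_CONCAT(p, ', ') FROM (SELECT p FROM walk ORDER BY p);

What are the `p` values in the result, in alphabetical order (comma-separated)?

Bracket, Frame, Gear, Housing, Motor, Panel, Plate, Shaft

Base: (Motor, amt=1).
Iteration 1: components of {Motor} -> Gear = 1*1 = 1, Housing = 1*1 = 1, Shaft = 1*3 = 3.
Iteration 2: components of {Gear,Housing,Shaft} -> Bracket = 1*1 = 1, Frame = 1*4 = 4, Plate = 1*4 = 4.
Iteration 3: components of {Bracket,Frame,Plate} -> Panel = 1*3 = 3.
Iteration 4: no further components; recursion stops.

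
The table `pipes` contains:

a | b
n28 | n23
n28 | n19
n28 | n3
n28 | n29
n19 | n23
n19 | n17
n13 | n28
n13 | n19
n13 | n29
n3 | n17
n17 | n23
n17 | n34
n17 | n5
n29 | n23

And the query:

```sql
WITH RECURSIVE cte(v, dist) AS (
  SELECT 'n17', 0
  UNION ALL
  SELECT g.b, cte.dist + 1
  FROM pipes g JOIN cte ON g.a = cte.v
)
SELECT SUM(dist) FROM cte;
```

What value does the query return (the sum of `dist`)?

Base: (n17, dist=0).
Iteration 1: edges from {n17} -> (n23, dist=1), (n34, dist=1), (n5, dist=1).
Iteration 2: no outgoing edges from {n23,n34,n5}; recursion stops.
SUM(dist) = 0 + 1 + 1 + 1 = 3.

3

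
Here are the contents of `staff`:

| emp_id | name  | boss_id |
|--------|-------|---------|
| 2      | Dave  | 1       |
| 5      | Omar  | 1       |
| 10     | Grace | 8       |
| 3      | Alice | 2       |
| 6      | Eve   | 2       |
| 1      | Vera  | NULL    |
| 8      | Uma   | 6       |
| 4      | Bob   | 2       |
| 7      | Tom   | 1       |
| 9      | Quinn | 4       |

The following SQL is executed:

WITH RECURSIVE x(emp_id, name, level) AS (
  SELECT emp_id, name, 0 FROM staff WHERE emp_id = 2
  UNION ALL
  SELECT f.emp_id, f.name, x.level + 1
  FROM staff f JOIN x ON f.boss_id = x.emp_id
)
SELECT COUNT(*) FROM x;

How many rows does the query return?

7

Base: emp_id=2 (Dave) at level 0.
Iteration 1: rows with boss_id in {2} -> Alice (id 3, level 1), Bob (id 4, level 1), Eve (id 6, level 1).
Iteration 2: rows with boss_id in {3,4,6} -> Uma (id 8, level 2), Quinn (id 9, level 2).
Iteration 3: rows with boss_id in {8,9} -> Grace (id 10, level 3).
Iteration 4: no rows with boss_id in {10}; recursion stops.
Total rows emitted: 7.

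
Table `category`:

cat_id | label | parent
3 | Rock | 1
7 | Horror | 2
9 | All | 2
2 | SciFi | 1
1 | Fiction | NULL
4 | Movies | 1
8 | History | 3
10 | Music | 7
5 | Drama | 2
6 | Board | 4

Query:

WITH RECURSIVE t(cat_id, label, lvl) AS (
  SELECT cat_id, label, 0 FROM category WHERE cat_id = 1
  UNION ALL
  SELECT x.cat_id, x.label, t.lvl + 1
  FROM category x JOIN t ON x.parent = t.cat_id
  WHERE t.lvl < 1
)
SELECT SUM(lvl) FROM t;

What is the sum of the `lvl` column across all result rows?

3

Base: cat_id=1 (Fiction) at lvl 0.
Iteration 1: rows with parent in {1} -> SciFi (id 2, lvl 1), Rock (id 3, lvl 1), Movies (id 4, lvl 1).
Iteration 2: lvl < 1 fails for all current rows; recursion stops.
SUM(lvl) = 0 + 1 + 1 + 1 = 3.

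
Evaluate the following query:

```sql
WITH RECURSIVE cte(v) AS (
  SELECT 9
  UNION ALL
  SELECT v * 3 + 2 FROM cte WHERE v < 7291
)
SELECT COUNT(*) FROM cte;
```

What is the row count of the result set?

8

Base: v=9.
Iteration 1: 9 < 7291 holds -> v = 9 * 3 + 2 = 29.
Iteration 2: 29 < 7291 holds -> v = 29 * 3 + 2 = 89.
Iteration 3: 89 < 7291 holds -> v = 89 * 3 + 2 = 269.
Iteration 4: 269 < 7291 holds -> v = 269 * 3 + 2 = 809.
Iteration 5: 809 < 7291 holds -> v = 809 * 3 + 2 = 2429.
Iteration 6: 2429 < 7291 holds -> v = 2429 * 3 + 2 = 7289.
Iteration 7: 7289 < 7291 holds -> v = 7289 * 3 + 2 = 21869.
Iteration 8: 21869 < 7291 fails; recursion stops.
Total rows emitted: 8.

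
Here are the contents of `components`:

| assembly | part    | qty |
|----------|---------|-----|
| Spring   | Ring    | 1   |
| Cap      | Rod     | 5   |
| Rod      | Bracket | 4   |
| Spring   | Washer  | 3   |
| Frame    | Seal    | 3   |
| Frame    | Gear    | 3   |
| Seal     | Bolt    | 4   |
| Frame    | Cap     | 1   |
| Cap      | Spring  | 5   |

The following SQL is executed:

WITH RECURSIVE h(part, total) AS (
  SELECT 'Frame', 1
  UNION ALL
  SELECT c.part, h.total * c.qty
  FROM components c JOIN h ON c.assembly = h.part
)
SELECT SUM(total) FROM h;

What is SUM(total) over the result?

70

Base: (Frame, total=1).
Iteration 1: components of {Frame} -> Cap = 1*1 = 1, Gear = 1*3 = 3, Seal = 1*3 = 3.
Iteration 2: components of {Cap,Gear,Seal} -> Bolt = 3*4 = 12, Rod = 1*5 = 5, Spring = 1*5 = 5.
Iteration 3: components of {Bolt,Rod,Spring} -> Bracket = 5*4 = 20, Ring = 5*1 = 5, Washer = 5*3 = 15.
Iteration 4: no further components; recursion stops.
SUM(total) = 1 + 3 + 3 + 1 + 12 + 5 + 5 + 15 + 5 + 20 = 70.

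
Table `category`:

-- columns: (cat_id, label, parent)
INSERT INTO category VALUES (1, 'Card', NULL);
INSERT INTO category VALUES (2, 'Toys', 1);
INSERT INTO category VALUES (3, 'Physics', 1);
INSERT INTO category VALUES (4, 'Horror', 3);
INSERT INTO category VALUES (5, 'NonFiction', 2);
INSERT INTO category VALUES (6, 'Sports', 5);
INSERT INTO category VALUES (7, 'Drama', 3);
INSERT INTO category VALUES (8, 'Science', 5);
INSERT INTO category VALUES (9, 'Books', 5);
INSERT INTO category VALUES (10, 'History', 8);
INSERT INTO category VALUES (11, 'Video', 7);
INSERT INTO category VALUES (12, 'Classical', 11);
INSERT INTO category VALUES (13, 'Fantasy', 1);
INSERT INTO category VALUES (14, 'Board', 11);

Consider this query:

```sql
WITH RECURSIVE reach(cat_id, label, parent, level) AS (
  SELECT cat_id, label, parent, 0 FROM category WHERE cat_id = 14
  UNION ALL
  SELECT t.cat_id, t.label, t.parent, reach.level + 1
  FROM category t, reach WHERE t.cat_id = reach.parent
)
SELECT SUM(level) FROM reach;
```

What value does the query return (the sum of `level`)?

Base: cat_id=14 (Board), parent=11, level 0.
Iteration 1: join on cat_id=11 -> Video (id 11, parent=7, level 1).
Iteration 2: join on cat_id=7 -> Drama (id 7, parent=3, level 2).
Iteration 3: join on cat_id=3 -> Physics (id 3, parent=1, level 3).
Iteration 4: join on cat_id=1 -> Card (id 1, parent=NULL, level 4).
Iteration 5: parent is NULL; no match; recursion stops.
SUM(level) = 0 + 1 + 2 + 3 + 4 = 10.

10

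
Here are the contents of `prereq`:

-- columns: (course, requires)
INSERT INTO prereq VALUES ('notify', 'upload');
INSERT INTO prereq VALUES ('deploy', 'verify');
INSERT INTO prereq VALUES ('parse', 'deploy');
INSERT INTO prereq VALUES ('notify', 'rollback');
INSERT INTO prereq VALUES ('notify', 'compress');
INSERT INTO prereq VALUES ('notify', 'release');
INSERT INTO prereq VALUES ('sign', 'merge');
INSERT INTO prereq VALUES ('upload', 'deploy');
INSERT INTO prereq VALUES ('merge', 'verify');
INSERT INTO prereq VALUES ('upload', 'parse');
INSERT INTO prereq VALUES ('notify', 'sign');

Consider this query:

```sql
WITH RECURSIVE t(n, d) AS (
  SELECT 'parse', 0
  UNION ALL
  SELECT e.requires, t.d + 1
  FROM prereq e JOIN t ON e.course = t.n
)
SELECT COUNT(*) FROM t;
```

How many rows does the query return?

Base: (parse, d=0).
Iteration 1: edges from {parse} -> (deploy, d=1).
Iteration 2: edges from {deploy} -> (verify, d=2).
Iteration 3: no outgoing edges from {verify}; recursion stops.
Total rows emitted: 3.

3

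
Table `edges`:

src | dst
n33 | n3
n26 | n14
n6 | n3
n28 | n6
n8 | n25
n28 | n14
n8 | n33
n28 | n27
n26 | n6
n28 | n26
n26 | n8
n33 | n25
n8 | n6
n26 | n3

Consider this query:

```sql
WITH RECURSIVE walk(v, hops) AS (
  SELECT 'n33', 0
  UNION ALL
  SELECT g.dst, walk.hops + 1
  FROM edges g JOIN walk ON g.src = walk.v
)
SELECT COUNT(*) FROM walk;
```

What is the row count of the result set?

3

Base: (n33, hops=0).
Iteration 1: edges from {n33} -> (n25, hops=1), (n3, hops=1).
Iteration 2: no outgoing edges from {n25,n3}; recursion stops.
Total rows emitted: 3.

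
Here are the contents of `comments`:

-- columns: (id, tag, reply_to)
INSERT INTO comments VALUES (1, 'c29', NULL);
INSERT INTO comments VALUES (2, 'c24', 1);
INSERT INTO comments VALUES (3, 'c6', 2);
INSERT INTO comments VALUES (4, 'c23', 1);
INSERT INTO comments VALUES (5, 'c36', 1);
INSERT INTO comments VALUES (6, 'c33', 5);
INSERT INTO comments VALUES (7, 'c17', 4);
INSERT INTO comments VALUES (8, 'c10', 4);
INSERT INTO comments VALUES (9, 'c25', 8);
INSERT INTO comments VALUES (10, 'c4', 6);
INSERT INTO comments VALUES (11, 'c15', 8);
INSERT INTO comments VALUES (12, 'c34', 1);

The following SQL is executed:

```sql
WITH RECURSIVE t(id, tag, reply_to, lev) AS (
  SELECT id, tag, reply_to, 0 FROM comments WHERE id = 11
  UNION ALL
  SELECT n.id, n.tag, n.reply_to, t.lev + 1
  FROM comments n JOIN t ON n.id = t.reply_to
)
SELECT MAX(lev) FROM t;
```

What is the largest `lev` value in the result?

3

Base: id=11 (c15), reply_to=8, lev 0.
Iteration 1: join on id=8 -> c10 (id 8, reply_to=4, lev 1).
Iteration 2: join on id=4 -> c23 (id 4, reply_to=1, lev 2).
Iteration 3: join on id=1 -> c29 (id 1, reply_to=NULL, lev 3).
Iteration 4: reply_to is NULL; no match; recursion stops.
lev values: 0, 1, 2, 3; the maximum is 3.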